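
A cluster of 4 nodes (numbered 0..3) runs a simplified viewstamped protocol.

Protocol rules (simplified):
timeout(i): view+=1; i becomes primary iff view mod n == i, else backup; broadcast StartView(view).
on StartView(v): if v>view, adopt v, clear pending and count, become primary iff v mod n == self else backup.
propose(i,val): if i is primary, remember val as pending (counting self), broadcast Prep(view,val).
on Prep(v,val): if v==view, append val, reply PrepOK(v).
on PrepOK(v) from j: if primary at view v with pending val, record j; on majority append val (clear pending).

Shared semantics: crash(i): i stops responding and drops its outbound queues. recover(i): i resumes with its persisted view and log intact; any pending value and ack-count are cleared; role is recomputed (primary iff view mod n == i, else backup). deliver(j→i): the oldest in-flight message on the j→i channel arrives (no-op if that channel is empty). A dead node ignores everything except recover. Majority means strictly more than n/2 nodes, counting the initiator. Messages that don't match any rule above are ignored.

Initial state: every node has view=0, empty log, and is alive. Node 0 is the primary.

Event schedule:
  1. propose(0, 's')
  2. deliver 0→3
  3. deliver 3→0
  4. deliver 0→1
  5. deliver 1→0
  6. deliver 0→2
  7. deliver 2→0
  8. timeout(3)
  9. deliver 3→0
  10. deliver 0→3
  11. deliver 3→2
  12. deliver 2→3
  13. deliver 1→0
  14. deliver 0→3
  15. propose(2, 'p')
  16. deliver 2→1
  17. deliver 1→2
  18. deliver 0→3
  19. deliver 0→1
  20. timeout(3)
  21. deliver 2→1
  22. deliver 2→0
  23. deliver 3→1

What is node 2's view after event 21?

1

1. propose(0,'s'):  nop
2. deliver 0→3:  <3:back v0 s>
3. deliver 3→0:  nop
4. deliver 0→1:  <1:back v0 s>
5. deliver 1→0:  <0:prim v0 s>
6. deliver 0→2:  <2:back v0 s>
7. deliver 2→0:  nop
8. timeout(3):  <3:back v1 s>
9. deliver 3→0:  <0:back v1 s>
10. deliver 0→3:  nop
11. deliver 3→2:  <2:back v1 s>
12. deliver 2→3:  nop
13. deliver 1→0:  nop
14. deliver 0→3:  nop
15. propose(2,'p'):  nop
16. deliver 2→1:  nop
17. deliver 1→2:  nop
18. deliver 0→3:  nop
19. deliver 0→1:  nop
20. timeout(3):  <3:back v2 s>
21. deliver 2→1:  nop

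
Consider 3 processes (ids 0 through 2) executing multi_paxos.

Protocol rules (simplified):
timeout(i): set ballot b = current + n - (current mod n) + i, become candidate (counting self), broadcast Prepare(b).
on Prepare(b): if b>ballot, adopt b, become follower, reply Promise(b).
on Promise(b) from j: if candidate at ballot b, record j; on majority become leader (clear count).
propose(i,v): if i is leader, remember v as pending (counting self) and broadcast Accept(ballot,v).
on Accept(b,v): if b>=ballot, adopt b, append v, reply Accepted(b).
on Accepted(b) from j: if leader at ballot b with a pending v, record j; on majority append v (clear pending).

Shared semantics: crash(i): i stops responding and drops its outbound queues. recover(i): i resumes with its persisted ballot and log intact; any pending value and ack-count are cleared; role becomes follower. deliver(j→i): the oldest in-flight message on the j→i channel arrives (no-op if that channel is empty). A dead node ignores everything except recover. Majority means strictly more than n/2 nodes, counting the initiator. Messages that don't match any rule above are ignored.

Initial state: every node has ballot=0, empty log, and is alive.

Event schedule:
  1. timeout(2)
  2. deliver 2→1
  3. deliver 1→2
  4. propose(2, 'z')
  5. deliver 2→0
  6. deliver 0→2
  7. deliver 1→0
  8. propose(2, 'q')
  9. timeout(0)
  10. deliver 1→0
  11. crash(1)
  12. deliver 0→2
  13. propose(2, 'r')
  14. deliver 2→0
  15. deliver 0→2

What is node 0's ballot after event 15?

6

e1 timeout(2): 2[cand,b=5,-]
e2 deliver 2→1: 1[foll,b=5,-]
e3 deliver 1→2: 2[lead,b=5,-]
e4 propose(2,'z'): ·
e5 deliver 2→0: 0[foll,b=5,-]
e6 deliver 0→2: ·
e7 deliver 1→0: ·
e8 propose(2,'q'): ·
e9 timeout(0): 0[cand,b=6,-]
e10 deliver 1→0: ·
e11 crash(1): 1[✗foll,b=5,-]
e12 deliver 0→2: 2[foll,b=6,-]
e13 propose(2,'r'): ·
e14 deliver 2→0: ·
e15 deliver 0→2: ·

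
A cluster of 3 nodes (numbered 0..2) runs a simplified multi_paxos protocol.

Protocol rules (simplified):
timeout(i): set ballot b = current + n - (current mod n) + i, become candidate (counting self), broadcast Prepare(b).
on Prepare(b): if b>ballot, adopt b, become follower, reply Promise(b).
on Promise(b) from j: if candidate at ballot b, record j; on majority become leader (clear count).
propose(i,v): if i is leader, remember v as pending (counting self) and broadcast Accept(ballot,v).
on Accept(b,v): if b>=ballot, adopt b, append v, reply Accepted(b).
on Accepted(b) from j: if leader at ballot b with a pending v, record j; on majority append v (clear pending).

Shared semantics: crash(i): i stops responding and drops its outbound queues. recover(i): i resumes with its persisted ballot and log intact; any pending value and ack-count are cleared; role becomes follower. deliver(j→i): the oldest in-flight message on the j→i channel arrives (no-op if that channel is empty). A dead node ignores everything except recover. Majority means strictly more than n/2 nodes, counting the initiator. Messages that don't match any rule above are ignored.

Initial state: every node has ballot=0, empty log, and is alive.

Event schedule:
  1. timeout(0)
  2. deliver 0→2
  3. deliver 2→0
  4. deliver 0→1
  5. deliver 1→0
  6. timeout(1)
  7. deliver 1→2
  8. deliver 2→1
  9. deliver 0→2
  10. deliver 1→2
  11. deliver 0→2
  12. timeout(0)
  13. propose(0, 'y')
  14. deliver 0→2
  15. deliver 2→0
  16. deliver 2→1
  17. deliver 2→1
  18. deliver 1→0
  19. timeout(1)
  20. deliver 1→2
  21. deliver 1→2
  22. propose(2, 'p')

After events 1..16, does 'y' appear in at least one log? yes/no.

after 1 — timeout(0): n0:cand/b3/[-]
after 2 — deliver 0→2: n2:foll/b3/[-]
after 3 — deliver 2→0: n0:lead/b3/[-]
after 4 — deliver 0→1: n1:foll/b3/[-]
after 5 — deliver 1→0: ·
after 6 — timeout(1): n1:cand/b7/[-]
after 7 — deliver 1→2: n2:foll/b7/[-]
after 8 — deliver 2→1: n1:lead/b7/[-]
after 9 — deliver 0→2: ·
after 10 — deliver 1→2: ·
after 11 — deliver 0→2: ·
after 12 — timeout(0): n0:cand/b6/[-]
after 13 — propose(0,'y'): ·
after 14 — deliver 0→2: ·
after 15 — deliver 2→0: ·
after 16 — deliver 2→1: ·

no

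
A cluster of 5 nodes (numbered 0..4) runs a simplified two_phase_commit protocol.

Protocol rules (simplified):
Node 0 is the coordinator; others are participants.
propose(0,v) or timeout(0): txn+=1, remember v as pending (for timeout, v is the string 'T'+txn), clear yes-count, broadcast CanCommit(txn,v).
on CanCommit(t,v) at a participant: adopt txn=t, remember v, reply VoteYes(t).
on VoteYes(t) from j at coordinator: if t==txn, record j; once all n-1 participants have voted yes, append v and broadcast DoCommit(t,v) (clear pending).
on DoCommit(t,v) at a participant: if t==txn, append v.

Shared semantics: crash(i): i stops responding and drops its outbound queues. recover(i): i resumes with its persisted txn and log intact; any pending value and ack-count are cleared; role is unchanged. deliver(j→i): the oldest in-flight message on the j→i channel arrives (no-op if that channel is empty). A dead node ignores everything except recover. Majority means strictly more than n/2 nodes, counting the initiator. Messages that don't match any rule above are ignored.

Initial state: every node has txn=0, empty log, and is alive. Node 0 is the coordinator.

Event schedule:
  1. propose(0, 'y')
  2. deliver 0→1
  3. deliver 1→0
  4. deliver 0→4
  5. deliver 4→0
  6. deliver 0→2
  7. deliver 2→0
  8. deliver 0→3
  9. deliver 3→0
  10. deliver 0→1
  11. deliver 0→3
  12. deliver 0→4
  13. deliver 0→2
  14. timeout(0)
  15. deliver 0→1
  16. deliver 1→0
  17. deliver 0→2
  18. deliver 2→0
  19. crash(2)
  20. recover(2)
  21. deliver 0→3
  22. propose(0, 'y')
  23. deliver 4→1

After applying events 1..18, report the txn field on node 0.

1. propose(0,'y'):  <0:coor t1 ->
2. deliver 0→1:  <1:part t1 ->
3. deliver 1→0:  nop
4. deliver 0→4:  <4:part t1 ->
5. deliver 4→0:  nop
6. deliver 0→2:  <2:part t1 ->
7. deliver 2→0:  nop
8. deliver 0→3:  <3:part t1 ->
9. deliver 3→0:  <0:coor t1 y>
10. deliver 0→1:  <1:part t1 y>
11. deliver 0→3:  <3:part t1 y>
12. deliver 0→4:  <4:part t1 y>
13. deliver 0→2:  <2:part t1 y>
14. timeout(0):  <0:coor t2 y>
15. deliver 0→1:  <1:part t2 y>
16. deliver 1→0:  nop
17. deliver 0→2:  <2:part t2 y>
18. deliver 2→0:  nop

2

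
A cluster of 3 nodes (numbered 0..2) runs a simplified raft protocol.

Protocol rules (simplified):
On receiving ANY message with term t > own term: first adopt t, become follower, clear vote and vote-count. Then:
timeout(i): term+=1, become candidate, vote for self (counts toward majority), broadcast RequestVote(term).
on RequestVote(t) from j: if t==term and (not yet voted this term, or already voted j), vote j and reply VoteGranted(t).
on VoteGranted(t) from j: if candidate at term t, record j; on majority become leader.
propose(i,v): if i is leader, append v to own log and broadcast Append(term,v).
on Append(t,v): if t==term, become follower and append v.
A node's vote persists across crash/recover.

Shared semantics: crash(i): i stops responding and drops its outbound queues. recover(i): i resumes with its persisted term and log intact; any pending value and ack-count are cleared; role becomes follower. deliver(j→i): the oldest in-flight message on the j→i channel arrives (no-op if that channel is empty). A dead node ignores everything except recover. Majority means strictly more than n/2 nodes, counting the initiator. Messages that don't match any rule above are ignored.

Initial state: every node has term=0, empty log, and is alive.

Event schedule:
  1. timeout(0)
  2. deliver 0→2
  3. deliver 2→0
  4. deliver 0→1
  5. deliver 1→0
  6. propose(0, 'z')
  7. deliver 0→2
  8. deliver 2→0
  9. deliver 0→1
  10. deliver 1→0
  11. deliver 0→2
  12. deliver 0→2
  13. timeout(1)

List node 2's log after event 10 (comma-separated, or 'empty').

z

e1 timeout(0): 0[cand,t=1,-]
e2 deliver 0→2: 2[foll,t=1,-]
e3 deliver 2→0: 0[lead,t=1,-]
e4 deliver 0→1: 1[foll,t=1,-]
e5 deliver 1→0: ·
e6 propose(0,'z'): 0[lead,t=1,z]
e7 deliver 0→2: 2[foll,t=1,z]
e8 deliver 2→0: ·
e9 deliver 0→1: 1[foll,t=1,z]
e10 deliver 1→0: ·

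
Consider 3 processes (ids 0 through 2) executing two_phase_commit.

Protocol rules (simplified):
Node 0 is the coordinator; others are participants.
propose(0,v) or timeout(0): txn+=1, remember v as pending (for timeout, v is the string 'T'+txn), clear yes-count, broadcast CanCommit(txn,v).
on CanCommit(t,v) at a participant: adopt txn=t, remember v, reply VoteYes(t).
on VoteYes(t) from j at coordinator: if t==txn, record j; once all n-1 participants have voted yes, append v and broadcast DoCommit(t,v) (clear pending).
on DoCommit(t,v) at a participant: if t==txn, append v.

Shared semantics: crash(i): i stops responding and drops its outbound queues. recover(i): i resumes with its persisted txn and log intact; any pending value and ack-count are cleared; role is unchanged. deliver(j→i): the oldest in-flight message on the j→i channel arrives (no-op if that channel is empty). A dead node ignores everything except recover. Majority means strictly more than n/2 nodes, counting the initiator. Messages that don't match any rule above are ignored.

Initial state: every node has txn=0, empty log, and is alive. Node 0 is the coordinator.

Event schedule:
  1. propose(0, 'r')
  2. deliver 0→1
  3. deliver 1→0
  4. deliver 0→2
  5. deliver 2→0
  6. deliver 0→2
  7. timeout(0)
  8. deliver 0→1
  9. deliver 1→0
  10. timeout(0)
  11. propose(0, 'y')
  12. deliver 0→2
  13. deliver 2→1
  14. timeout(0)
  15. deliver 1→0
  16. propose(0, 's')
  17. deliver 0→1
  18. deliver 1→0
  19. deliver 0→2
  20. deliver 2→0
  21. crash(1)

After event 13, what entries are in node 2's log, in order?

step 1 propose(0,'r'): 0={coor,t=1,log=-}
step 2 deliver 0→1: 1={part,t=1,log=-}
step 3 deliver 1→0: —
step 4 deliver 0→2: 2={part,t=1,log=-}
step 5 deliver 2→0: 0={coor,t=1,log=r}
step 6 deliver 0→2: 2={part,t=1,log=r}
step 7 timeout(0): 0={coor,t=2,log=r}
step 8 deliver 0→1: 1={part,t=1,log=r}
step 9 deliver 1→0: —
step 10 timeout(0): 0={coor,t=3,log=r}
step 11 propose(0,'y'): 0={coor,t=4,log=r}
step 12 deliver 0→2: 2={part,t=2,log=r}
step 13 deliver 2→1: —

r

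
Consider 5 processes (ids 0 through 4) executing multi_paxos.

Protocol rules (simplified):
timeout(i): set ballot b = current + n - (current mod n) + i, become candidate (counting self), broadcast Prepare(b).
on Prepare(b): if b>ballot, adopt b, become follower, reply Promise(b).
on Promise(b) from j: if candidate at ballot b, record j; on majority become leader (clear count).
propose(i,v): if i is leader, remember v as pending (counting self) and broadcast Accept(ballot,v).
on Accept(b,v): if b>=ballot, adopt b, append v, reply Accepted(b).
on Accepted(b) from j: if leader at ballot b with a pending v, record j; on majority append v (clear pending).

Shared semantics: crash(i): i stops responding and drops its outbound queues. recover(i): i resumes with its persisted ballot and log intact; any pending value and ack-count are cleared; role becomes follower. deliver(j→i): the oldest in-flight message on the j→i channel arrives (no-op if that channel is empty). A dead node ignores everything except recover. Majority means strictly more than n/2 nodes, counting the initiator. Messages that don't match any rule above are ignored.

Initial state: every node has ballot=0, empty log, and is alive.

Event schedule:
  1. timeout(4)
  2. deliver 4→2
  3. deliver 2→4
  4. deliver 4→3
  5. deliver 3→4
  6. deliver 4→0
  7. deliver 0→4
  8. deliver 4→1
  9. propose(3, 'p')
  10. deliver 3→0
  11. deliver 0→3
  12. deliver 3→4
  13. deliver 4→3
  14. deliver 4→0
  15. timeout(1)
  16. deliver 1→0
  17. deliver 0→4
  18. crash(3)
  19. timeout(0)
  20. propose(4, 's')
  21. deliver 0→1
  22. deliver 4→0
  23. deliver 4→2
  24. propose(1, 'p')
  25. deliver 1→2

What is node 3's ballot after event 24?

9

1. timeout(4):  <4:cand b9 ->
2. deliver 4→2:  <2:foll b9 ->
3. deliver 2→4:  nop
4. deliver 4→3:  <3:foll b9 ->
5. deliver 3→4:  <4:lead b9 ->
6. deliver 4→0:  <0:foll b9 ->
7. deliver 0→4:  nop
8. deliver 4→1:  <1:foll b9 ->
9. propose(3,'p'):  nop
10. deliver 3→0:  nop
11. deliver 0→3:  nop
12. deliver 3→4:  nop
13. deliver 4→3:  nop
14. deliver 4→0:  nop
15. timeout(1):  <1:cand b11 ->
16. deliver 1→0:  <0:foll b11 ->
17. deliver 0→4:  nop
18. crash(3):  <3:✗foll b9 ->
19. timeout(0):  <0:cand b15 ->
20. propose(4,'s'):  nop
21. deliver 0→1:  nop
22. deliver 4→0:  nop
23. deliver 4→2:  <2:foll b9 s>
24. propose(1,'p'):  nop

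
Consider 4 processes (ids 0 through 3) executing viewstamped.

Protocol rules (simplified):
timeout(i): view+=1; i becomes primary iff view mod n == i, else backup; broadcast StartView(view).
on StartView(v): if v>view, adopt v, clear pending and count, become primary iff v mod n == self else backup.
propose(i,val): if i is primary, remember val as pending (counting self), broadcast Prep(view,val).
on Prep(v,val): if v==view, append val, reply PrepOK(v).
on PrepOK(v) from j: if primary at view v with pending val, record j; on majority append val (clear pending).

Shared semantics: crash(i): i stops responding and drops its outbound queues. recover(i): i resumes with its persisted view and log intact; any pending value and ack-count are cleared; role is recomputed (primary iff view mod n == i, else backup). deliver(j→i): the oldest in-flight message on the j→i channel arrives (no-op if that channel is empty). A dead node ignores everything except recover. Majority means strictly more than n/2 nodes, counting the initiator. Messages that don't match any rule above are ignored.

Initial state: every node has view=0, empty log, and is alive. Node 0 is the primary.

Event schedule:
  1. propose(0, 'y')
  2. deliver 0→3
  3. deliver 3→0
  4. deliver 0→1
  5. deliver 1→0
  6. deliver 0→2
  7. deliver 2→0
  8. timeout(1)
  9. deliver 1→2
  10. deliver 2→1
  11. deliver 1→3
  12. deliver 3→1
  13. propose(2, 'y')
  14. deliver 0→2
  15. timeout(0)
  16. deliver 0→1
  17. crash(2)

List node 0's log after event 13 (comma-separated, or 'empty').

y

[1] propose(0,'y') → ∅
[2] deliver 0→3 → N3(back v0 [y])
[3] deliver 3→0 → ∅
[4] deliver 0→1 → N1(back v0 [y])
[5] deliver 1→0 → N0(prim v0 [y])
[6] deliver 0→2 → N2(back v0 [y])
[7] deliver 2→0 → ∅
[8] timeout(1) → N1(prim v1 [y])
[9] deliver 1→2 → N2(back v1 [y])
[10] deliver 2→1 → ∅
[11] deliver 1→3 → N3(back v1 [y])
[12] deliver 3→1 → ∅
[13] propose(2,'y') → ∅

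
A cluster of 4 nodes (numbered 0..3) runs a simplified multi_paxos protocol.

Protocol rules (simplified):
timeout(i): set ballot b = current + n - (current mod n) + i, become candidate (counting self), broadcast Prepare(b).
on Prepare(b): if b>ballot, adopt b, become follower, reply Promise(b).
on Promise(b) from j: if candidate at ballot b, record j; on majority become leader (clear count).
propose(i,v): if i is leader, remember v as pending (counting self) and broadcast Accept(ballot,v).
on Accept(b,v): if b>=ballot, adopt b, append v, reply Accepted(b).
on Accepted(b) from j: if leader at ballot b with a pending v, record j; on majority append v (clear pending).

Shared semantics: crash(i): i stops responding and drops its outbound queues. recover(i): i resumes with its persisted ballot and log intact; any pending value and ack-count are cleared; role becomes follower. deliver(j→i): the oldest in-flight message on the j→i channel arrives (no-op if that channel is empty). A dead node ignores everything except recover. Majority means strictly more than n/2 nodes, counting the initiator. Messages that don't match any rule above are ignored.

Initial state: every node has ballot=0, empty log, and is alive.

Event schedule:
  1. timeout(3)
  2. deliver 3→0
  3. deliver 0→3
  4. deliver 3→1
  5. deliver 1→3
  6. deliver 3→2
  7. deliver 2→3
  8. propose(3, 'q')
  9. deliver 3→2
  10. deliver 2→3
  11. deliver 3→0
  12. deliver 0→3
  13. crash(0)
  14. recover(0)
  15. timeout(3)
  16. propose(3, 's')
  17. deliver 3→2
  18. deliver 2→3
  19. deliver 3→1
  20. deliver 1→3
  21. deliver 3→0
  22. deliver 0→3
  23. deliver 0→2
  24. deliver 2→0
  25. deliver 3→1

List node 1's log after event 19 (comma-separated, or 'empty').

e1 timeout(3): 3[cand,b=7,-]
e2 deliver 3→0: 0[foll,b=7,-]
e3 deliver 0→3: ·
e4 deliver 3→1: 1[foll,b=7,-]
e5 deliver 1→3: 3[lead,b=7,-]
e6 deliver 3→2: 2[foll,b=7,-]
e7 deliver 2→3: ·
e8 propose(3,'q'): ·
e9 deliver 3→2: 2[foll,b=7,q]
e10 deliver 2→3: ·
e11 deliver 3→0: 0[foll,b=7,q]
e12 deliver 0→3: 3[lead,b=7,q]
e13 crash(0): 0[✗foll,b=7,q]
e14 recover(0): 0[foll,b=7,q]
e15 timeout(3): 3[cand,b=11,q]
e16 propose(3,'s'): ·
e17 deliver 3→2: 2[foll,b=11,q]
e18 deliver 2→3: ·
e19 deliver 3→1: 1[foll,b=7,q]

q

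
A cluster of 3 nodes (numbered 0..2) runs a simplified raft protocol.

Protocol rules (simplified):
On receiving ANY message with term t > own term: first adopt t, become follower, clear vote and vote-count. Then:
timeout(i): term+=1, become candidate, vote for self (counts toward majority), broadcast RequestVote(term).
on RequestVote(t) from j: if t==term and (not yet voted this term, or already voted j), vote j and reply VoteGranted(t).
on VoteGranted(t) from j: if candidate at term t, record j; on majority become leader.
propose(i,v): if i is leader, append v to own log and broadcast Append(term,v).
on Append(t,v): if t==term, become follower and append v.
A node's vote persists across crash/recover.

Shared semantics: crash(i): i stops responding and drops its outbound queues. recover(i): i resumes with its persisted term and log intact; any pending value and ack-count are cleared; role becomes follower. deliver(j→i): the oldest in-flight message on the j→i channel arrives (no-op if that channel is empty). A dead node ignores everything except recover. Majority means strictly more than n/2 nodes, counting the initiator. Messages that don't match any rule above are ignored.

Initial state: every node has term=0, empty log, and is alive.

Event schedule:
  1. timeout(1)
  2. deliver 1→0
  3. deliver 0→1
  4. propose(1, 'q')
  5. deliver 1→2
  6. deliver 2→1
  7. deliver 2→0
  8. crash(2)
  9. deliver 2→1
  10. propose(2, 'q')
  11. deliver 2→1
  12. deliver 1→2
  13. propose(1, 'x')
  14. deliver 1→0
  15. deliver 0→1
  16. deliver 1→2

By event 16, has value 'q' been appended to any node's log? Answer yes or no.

[1] timeout(1) → N1(cand t1 [-])
[2] deliver 1→0 → N0(foll t1 [-])
[3] deliver 0→1 → N1(lead t1 [-])
[4] propose(1,'q') → N1(lead t1 [q])
[5] deliver 1→2 → N2(foll t1 [-])
[6] deliver 2→1 → ∅
[7] deliver 2→0 → ∅
[8] crash(2) → N2(✗foll t1 [-])
[9] deliver 2→1 → ∅
[10] propose(2,'q') → ∅
[11] deliver 2→1 → ∅
[12] deliver 1→2 → ∅
[13] propose(1,'x') → N1(lead t1 [q,x])
[14] deliver 1→0 → N0(foll t1 [q])
[15] deliver 0→1 → ∅
[16] deliver 1→2 → ∅

yes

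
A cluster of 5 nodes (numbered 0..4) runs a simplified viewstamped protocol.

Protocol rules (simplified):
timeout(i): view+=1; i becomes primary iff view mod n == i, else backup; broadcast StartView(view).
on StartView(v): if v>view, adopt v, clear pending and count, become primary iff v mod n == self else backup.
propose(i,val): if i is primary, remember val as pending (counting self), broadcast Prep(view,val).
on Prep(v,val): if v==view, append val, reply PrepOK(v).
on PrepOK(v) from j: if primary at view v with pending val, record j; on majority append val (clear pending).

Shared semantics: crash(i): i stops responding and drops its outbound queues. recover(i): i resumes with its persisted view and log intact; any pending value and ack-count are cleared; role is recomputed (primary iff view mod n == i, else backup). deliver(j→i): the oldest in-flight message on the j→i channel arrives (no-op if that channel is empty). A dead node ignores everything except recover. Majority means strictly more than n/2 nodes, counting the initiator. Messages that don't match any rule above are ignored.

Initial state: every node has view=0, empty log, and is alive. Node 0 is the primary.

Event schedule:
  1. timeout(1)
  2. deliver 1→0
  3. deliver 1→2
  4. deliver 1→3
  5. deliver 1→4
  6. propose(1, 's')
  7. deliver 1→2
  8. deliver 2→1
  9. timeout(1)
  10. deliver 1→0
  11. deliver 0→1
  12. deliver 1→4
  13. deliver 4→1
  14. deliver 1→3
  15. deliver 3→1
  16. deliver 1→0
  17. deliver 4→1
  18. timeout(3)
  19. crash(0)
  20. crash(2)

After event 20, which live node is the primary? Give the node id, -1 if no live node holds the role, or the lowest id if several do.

after 1 — timeout(1): n1:prim/v1/[-]
after 2 — deliver 1→0: n0:back/v1/[-]
after 3 — deliver 1→2: n2:back/v1/[-]
after 4 — deliver 1→3: n3:back/v1/[-]
after 5 — deliver 1→4: n4:back/v1/[-]
after 6 — propose(1,'s'): ·
after 7 — deliver 1→2: n2:back/v1/[s]
after 8 — deliver 2→1: ·
after 9 — timeout(1): n1:back/v2/[-]
after 10 — deliver 1→0: n0:back/v1/[s]
after 11 — deliver 0→1: ·
after 12 — deliver 1→4: n4:back/v1/[s]
after 13 — deliver 4→1: ·
after 14 — deliver 1→3: n3:back/v1/[s]
after 15 — deliver 3→1: ·
after 16 — deliver 1→0: n0:back/v2/[s]
after 17 — deliver 4→1: ·
after 18 — timeout(3): n3:back/v2/[s]
after 19 — crash(0): n0:✗back/v2/[s]
after 20 — crash(2): n2:✗back/v1/[s]

-1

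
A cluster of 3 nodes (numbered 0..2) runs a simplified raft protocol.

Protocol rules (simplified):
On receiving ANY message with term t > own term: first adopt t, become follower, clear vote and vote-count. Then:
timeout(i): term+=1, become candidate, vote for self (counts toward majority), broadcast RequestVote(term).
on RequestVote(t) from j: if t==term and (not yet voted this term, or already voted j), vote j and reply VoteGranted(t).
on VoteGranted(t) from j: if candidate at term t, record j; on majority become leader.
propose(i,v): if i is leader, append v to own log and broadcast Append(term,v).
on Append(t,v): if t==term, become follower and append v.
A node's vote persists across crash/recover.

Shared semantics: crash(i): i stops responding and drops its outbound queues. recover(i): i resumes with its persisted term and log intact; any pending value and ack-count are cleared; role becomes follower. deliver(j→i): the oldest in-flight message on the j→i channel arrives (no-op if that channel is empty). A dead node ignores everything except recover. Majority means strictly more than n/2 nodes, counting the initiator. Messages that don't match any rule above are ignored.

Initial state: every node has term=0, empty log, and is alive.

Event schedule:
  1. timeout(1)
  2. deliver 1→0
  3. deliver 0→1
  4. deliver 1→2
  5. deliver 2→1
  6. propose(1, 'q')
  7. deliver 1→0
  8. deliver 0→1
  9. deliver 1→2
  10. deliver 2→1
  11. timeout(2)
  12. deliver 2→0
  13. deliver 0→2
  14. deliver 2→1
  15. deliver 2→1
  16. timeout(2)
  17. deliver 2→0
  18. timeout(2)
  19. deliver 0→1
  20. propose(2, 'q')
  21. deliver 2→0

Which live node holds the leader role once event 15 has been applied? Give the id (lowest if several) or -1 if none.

2

e1 timeout(1): 1[cand,t=1,-]
e2 deliver 1→0: 0[foll,t=1,-]
e3 deliver 0→1: 1[lead,t=1,-]
e4 deliver 1→2: 2[foll,t=1,-]
e5 deliver 2→1: ·
e6 propose(1,'q'): 1[lead,t=1,q]
e7 deliver 1→0: 0[foll,t=1,q]
e8 deliver 0→1: ·
e9 deliver 1→2: 2[foll,t=1,q]
e10 deliver 2→1: ·
e11 timeout(2): 2[cand,t=2,q]
e12 deliver 2→0: 0[foll,t=2,q]
e13 deliver 0→2: 2[lead,t=2,q]
e14 deliver 2→1: 1[foll,t=2,q]
e15 deliver 2→1: ·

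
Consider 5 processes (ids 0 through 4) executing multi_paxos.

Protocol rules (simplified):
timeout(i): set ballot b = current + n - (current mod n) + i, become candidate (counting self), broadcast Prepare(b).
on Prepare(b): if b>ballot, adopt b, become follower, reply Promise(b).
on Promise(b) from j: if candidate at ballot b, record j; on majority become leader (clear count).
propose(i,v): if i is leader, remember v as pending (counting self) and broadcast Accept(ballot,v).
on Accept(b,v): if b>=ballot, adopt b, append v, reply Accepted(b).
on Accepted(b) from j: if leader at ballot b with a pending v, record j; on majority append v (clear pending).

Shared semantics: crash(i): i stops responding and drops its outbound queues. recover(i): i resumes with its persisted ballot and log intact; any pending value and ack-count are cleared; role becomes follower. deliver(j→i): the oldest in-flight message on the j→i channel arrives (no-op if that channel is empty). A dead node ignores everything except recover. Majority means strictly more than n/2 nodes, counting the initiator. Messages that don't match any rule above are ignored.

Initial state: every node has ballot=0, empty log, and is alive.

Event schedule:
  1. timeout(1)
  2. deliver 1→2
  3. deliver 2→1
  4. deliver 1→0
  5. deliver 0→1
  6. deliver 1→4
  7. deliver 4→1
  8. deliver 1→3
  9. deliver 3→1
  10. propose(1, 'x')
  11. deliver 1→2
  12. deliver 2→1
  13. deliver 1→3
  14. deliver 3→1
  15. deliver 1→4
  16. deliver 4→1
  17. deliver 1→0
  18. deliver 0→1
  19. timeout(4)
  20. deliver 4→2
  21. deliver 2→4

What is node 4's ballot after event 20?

14

e1 timeout(1): 1[cand,b=6,-]
e2 deliver 1→2: 2[foll,b=6,-]
e3 deliver 2→1: ·
e4 deliver 1→0: 0[foll,b=6,-]
e5 deliver 0→1: 1[lead,b=6,-]
e6 deliver 1→4: 4[foll,b=6,-]
e7 deliver 4→1: ·
e8 deliver 1→3: 3[foll,b=6,-]
e9 deliver 3→1: ·
e10 propose(1,'x'): ·
e11 deliver 1→2: 2[foll,b=6,x]
e12 deliver 2→1: ·
e13 deliver 1→3: 3[foll,b=6,x]
e14 deliver 3→1: 1[lead,b=6,x]
e15 deliver 1→4: 4[foll,b=6,x]
e16 deliver 4→1: ·
e17 deliver 1→0: 0[foll,b=6,x]
e18 deliver 0→1: ·
e19 timeout(4): 4[cand,b=14,x]
e20 deliver 4→2: 2[foll,b=14,x]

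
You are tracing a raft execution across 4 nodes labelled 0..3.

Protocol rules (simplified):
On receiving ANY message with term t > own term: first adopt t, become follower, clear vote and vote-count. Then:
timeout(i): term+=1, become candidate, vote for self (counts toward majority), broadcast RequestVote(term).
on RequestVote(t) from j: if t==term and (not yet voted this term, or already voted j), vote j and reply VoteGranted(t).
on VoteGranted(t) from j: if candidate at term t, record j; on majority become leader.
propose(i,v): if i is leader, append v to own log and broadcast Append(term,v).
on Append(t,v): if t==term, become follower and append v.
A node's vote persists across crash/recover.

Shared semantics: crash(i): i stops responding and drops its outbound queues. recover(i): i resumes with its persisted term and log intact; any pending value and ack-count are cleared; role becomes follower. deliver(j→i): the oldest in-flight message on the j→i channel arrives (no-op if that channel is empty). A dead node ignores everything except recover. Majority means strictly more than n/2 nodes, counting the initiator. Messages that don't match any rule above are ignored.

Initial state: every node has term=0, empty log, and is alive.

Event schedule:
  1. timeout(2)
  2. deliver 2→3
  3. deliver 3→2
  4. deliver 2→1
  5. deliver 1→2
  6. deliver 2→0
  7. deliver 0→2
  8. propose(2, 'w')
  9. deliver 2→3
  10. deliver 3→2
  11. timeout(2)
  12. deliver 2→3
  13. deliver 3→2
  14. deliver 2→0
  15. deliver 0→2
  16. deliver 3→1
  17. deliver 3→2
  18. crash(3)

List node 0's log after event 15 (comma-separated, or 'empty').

w

[1] timeout(2) → N2(cand t1 [-])
[2] deliver 2→3 → N3(foll t1 [-])
[3] deliver 3→2 → ∅
[4] deliver 2→1 → N1(foll t1 [-])
[5] deliver 1→2 → N2(lead t1 [-])
[6] deliver 2→0 → N0(foll t1 [-])
[7] deliver 0→2 → ∅
[8] propose(2,'w') → N2(lead t1 [w])
[9] deliver 2→3 → N3(foll t1 [w])
[10] deliver 3→2 → ∅
[11] timeout(2) → N2(cand t2 [w])
[12] deliver 2→3 → N3(foll t2 [w])
[13] deliver 3→2 → ∅
[14] deliver 2→0 → N0(foll t1 [w])
[15] deliver 0→2 → ∅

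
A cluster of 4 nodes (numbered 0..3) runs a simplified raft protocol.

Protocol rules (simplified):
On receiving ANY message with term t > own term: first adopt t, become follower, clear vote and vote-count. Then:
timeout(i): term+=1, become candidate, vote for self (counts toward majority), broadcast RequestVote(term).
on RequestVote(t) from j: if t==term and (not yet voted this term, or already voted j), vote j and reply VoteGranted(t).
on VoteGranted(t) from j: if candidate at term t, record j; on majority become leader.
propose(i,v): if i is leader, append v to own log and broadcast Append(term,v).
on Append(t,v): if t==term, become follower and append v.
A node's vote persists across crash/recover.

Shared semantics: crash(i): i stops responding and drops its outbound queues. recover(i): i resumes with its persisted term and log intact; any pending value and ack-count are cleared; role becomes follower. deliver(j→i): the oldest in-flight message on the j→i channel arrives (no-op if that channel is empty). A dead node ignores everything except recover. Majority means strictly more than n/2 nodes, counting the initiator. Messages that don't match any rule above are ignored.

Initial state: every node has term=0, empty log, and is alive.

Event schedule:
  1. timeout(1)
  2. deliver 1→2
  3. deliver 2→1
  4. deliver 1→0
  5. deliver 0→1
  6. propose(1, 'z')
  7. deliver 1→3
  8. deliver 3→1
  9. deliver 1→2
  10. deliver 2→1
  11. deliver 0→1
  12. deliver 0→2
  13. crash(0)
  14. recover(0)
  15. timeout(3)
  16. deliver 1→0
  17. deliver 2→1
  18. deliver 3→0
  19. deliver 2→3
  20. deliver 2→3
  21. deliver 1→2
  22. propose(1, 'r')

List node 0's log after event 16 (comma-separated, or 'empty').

z

after 1 — timeout(1): n1:cand/t1/[-]
after 2 — deliver 1→2: n2:foll/t1/[-]
after 3 — deliver 2→1: ·
after 4 — deliver 1→0: n0:foll/t1/[-]
after 5 — deliver 0→1: n1:lead/t1/[-]
after 6 — propose(1,'z'): n1:lead/t1/[z]
after 7 — deliver 1→3: n3:foll/t1/[-]
after 8 — deliver 3→1: ·
after 9 — deliver 1→2: n2:foll/t1/[z]
after 10 — deliver 2→1: ·
after 11 — deliver 0→1: ·
after 12 — deliver 0→2: ·
after 13 — crash(0): n0:✗foll/t1/[-]
after 14 — recover(0): n0:foll/t1/[-]
after 15 — timeout(3): n3:cand/t2/[-]
after 16 — deliver 1→0: n0:foll/t1/[z]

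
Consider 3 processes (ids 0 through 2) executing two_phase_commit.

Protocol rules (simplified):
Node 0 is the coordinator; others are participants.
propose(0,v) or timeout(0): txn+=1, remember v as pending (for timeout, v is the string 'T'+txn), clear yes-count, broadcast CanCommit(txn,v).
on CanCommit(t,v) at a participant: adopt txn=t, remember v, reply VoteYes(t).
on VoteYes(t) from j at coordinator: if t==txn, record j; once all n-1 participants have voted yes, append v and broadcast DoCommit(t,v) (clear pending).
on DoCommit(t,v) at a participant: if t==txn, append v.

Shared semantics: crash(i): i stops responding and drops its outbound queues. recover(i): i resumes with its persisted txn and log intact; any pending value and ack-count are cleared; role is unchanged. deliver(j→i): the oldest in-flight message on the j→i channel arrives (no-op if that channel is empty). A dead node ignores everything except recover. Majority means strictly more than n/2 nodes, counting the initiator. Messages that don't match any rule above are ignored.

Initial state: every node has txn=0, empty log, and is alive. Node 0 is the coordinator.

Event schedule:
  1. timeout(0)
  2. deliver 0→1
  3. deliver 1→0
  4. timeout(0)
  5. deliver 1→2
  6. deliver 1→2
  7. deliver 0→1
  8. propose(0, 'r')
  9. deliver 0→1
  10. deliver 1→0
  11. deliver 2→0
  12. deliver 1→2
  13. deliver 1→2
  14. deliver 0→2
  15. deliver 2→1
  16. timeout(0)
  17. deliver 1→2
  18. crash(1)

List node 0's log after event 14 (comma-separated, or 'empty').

empty

[1] timeout(0) → N0(coor t1 [-])
[2] deliver 0→1 → N1(part t1 [-])
[3] deliver 1→0 → ∅
[4] timeout(0) → N0(coor t2 [-])
[5] deliver 1→2 → ∅
[6] deliver 1→2 → ∅
[7] deliver 0→1 → N1(part t2 [-])
[8] propose(0,'r') → N0(coor t3 [-])
[9] deliver 0→1 → N1(part t3 [-])
[10] deliver 1→0 → ∅
[11] deliver 2→0 → ∅
[12] deliver 1→2 → ∅
[13] deliver 1→2 → ∅
[14] deliver 0→2 → N2(part t1 [-])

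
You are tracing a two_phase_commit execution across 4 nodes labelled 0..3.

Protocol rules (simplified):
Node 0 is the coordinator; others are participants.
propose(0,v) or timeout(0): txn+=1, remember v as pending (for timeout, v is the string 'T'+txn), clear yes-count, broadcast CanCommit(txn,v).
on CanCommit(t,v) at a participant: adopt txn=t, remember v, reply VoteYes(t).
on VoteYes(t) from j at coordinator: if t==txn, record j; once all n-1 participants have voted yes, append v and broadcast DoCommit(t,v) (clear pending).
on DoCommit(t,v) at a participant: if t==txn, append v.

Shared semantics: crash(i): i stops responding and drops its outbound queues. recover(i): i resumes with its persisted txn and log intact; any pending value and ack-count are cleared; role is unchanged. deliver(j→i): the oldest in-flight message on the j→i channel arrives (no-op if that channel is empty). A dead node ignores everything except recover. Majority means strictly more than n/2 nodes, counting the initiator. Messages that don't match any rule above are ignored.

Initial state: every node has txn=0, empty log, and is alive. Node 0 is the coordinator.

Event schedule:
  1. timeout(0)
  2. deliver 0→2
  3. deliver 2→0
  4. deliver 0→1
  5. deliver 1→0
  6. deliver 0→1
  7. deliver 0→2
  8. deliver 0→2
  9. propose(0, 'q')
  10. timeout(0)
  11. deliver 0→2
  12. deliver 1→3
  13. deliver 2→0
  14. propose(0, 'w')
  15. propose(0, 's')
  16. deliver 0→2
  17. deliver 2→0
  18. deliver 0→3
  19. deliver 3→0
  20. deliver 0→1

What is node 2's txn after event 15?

2

e1 timeout(0): 0[coor,t=1,-]
e2 deliver 0→2: 2[part,t=1,-]
e3 deliver 2→0: ·
e4 deliver 0→1: 1[part,t=1,-]
e5 deliver 1→0: ·
e6 deliver 0→1: ·
e7 deliver 0→2: ·
e8 deliver 0→2: ·
e9 propose(0,'q'): 0[coor,t=2,-]
e10 timeout(0): 0[coor,t=3,-]
e11 deliver 0→2: 2[part,t=2,-]
e12 deliver 1→3: ·
e13 deliver 2→0: ·
e14 propose(0,'w'): 0[coor,t=4,-]
e15 propose(0,'s'): 0[coor,t=5,-]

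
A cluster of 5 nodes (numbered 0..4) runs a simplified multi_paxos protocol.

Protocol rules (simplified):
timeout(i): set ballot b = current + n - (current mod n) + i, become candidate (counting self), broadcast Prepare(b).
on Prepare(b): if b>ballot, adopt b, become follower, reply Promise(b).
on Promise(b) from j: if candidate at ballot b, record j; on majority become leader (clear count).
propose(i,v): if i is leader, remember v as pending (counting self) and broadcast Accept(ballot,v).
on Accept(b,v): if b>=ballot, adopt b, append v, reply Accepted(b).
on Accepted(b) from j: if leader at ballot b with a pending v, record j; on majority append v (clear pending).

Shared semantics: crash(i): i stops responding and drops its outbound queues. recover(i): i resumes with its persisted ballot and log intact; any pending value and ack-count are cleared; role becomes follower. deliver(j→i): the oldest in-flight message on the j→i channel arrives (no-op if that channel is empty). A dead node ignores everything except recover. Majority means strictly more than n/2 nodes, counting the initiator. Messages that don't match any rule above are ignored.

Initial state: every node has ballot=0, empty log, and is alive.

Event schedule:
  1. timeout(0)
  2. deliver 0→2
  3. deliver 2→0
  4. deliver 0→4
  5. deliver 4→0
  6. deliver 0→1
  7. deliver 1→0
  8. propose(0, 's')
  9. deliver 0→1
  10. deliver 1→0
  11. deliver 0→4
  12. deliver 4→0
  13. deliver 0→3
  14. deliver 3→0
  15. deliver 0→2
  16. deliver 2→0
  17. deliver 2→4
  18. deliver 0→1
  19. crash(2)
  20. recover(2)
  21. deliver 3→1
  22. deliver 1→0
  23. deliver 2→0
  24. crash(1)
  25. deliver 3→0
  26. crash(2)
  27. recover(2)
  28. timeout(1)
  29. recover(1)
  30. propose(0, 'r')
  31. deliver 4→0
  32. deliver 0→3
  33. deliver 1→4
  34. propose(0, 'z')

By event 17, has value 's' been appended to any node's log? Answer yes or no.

yes

1. timeout(0):  <0:cand b5 ->
2. deliver 0→2:  <2:foll b5 ->
3. deliver 2→0:  nop
4. deliver 0→4:  <4:foll b5 ->
5. deliver 4→0:  <0:lead b5 ->
6. deliver 0→1:  <1:foll b5 ->
7. deliver 1→0:  nop
8. propose(0,'s'):  nop
9. deliver 0→1:  <1:foll b5 s>
10. deliver 1→0:  nop
11. deliver 0→4:  <4:foll b5 s>
12. deliver 4→0:  <0:lead b5 s>
13. deliver 0→3:  <3:foll b5 ->
14. deliver 3→0:  nop
15. deliver 0→2:  <2:foll b5 s>
16. deliver 2→0:  nop
17. deliver 2→4:  nop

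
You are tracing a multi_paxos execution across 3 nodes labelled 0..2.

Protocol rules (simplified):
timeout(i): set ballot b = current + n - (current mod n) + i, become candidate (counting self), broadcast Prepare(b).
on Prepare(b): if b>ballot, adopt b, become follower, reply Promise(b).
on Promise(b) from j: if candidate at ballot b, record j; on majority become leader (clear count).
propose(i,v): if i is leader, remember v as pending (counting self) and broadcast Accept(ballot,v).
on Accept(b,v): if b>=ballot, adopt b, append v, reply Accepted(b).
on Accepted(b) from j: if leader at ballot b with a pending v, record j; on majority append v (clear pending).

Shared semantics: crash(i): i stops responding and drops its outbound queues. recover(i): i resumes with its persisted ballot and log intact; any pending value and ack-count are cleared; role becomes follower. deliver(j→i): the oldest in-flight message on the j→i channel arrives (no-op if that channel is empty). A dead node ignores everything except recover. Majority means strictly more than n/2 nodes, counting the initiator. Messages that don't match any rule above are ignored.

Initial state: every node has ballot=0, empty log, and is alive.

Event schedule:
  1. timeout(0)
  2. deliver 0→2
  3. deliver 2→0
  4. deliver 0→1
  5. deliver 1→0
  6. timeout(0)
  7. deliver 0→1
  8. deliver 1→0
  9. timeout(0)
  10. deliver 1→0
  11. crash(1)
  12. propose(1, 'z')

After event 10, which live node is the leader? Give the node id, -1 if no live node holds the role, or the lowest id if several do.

step 1 timeout(0): 0={cand,b=3,log=-}
step 2 deliver 0→2: 2={foll,b=3,log=-}
step 3 deliver 2→0: 0={lead,b=3,log=-}
step 4 deliver 0→1: 1={foll,b=3,log=-}
step 5 deliver 1→0: —
step 6 timeout(0): 0={cand,b=6,log=-}
step 7 deliver 0→1: 1={foll,b=6,log=-}
step 8 deliver 1→0: 0={lead,b=6,log=-}
step 9 timeout(0): 0={cand,b=9,log=-}
step 10 deliver 1→0: —

-1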